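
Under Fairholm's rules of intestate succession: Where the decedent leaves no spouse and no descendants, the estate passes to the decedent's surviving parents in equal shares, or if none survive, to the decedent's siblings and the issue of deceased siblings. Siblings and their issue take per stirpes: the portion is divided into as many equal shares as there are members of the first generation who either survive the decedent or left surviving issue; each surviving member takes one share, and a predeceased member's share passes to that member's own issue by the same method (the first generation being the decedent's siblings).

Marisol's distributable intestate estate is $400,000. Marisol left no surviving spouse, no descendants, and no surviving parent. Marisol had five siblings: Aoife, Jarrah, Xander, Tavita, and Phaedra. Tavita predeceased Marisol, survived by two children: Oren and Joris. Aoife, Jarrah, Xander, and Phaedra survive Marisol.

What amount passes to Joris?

The entire $400,000 passes to the siblings and their issue.
That amount ($400,000) is divided into 5 shares of $80,000: Aoife, Jarrah, Xander, and Phaedra each take $80,000; Tavita's $80,000 share passes to Tavita's issue.
Tavita's share ($80,000) is divided into 2 shares of $40,000: Oren and Joris each take $40,000.

Joris receives $40,000.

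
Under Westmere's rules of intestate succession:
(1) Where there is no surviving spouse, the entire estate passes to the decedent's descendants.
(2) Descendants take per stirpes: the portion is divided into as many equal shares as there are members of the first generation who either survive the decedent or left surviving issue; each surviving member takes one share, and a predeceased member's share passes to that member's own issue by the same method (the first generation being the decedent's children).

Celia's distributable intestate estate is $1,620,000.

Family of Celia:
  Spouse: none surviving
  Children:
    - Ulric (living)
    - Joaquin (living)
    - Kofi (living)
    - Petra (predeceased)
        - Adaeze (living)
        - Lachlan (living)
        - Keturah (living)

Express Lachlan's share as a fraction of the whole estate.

The entire $1,620,000 passes to the descendants.
That amount ($1,620,000) is divided into 4 shares of $405,000: Ulric, Joaquin, and Kofi each take $405,000; Petra's $405,000 share passes to Petra's issue.
Petra's share ($405,000) is divided into 3 shares of $135,000: Adaeze, Lachlan, and Keturah each take $135,000.

Lachlan receives 1/12 of the estate.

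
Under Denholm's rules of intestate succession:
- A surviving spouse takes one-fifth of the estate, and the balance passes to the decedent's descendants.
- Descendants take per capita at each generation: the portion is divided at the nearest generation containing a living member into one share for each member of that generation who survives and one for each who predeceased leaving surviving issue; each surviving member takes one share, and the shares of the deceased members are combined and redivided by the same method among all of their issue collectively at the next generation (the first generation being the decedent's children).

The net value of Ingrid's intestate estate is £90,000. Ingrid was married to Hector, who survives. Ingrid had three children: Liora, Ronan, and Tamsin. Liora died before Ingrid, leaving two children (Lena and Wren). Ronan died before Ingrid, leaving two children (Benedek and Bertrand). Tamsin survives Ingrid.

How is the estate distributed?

Hector takes one-fifth of £90,000 = £18,000. The remaining £72,000 passes to the descendants.
The descendants' portion (£72,000) is divided at the children's generation into 3 shares of £24,000. Tamsin takes £24,000. The 2 shares of the deceased (Liora and Ronan) are combined into a pool of £48,000.
That pool (£48,000) is divided at the grandchildren's generation equally among Lena, Wren, Benedek, and Bertrand: £12,000 each.

Hector: £18,000; Lena: £12,000; Wren: £12,000; Benedek: £12,000; Bertrand: £12,000; Tamsin: £24,000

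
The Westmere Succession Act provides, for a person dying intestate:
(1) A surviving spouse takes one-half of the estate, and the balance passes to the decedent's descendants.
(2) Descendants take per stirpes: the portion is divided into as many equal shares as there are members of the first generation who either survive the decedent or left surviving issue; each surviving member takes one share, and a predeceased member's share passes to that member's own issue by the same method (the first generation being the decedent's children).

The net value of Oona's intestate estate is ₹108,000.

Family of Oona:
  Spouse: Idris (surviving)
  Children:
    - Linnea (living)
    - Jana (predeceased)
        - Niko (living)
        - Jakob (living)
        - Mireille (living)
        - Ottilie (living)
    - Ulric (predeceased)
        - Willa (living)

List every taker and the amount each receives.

Idris takes one-half of ₹108,000 = ₹54,000. The remaining ₹54,000 passes to the descendants.
The descendants' portion (₹54,000) is divided into 3 shares of ₹18,000: Linnea takes ₹18,000; Jana's ₹18,000 share passes to Jana's issue; Ulric's ₹18,000 share passes to Ulric's issue.
Jana's share (₹18,000) is divided into 4 shares of ₹4,500: Niko, Jakob, Mireille, and Ottilie each take ₹4,500.
Ulric's share (₹18,000) passes entirely to Willa.

Idris: ₹54,000; Linnea: ₹18,000; Niko: ₹4,500; Jakob: ₹4,500; Mireille: ₹4,500; Ottilie: ₹4,500; Willa: ₹18,000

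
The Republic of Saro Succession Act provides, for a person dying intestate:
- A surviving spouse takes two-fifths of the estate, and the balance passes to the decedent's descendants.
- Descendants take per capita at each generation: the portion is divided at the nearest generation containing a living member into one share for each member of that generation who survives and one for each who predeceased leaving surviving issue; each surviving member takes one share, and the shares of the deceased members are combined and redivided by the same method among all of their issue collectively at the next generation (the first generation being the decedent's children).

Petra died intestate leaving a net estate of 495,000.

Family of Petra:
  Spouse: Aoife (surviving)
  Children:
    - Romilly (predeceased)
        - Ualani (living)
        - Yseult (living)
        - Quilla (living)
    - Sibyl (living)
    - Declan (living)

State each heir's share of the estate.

Aoife takes two-fifths of 495,000 = 198,000. The remaining 297,000 passes to the descendants.
The descendants' portion (297,000) is divided at the children's generation into 3 shares of 99,000. Sibyl and Declan each take 99,000. The remaining share for the deceased Romilly (99,000) is carried to the next generation.
That pool (99,000) is divided at the grandchildren's generation equally among Ualani, Yseult, and Quilla: 33,000 each.

Aoife: 198,000; Ualani: 33,000; Yseult: 33,000; Quilla: 33,000; Sibyl: 99,000; Declan: 99,000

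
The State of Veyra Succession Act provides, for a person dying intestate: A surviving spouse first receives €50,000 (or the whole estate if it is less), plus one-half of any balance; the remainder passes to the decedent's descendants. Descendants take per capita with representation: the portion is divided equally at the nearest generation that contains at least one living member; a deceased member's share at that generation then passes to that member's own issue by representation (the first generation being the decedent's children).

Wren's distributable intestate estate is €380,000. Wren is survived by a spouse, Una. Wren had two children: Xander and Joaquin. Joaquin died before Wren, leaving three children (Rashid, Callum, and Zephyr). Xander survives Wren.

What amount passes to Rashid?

Rashid receives €27,500.

Una first takes €50,000, leaving a balance of €330,000. Una then takes one-half of the balance (€165,000), for a total of €215,000. The remaining €165,000 passes to the descendants.
The descendants' portion (€165,000) is divided into 2 shares of €82,500: Xander takes €82,500; Joaquin's €82,500 share passes to Joaquin's issue.
Joaquin's share (€82,500) is divided into 3 shares of €27,500: Rashid, Callum, and Zephyr each take €27,500.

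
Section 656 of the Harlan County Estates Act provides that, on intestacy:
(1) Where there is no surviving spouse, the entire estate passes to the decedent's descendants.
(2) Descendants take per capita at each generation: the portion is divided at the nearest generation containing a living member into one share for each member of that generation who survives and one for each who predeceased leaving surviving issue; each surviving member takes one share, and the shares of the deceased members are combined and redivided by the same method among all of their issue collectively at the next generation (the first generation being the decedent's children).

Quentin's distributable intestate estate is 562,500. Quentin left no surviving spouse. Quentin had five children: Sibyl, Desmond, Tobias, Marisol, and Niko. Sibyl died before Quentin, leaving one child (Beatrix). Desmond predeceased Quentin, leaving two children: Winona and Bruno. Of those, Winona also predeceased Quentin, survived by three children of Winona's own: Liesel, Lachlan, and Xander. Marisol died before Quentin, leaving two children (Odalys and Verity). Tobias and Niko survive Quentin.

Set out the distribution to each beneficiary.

Beatrix: 67,500; Liesel: 22,500; Lachlan: 22,500; Xander: 22,500; Bruno: 67,500; Tobias: 112,500; Odalys: 67,500; Verity: 67,500; Niko: 112,500

The entire 562,500 passes to the descendants.
That amount (562,500) is divided at the children's generation into 5 shares of 112,500. Tobias and Niko each take 112,500. The 3 shares of the deceased (Sibyl, Desmond, and Marisol) are combined into a pool of 337,500.
That pool (337,500) is divided at the grandchildren's generation into 5 shares of 67,500. Beatrix, Bruno, Odalys, and Verity each take 67,500. The remaining share for the deceased Winona (67,500) is carried to the next generation.
That pool (67,500) is divided at the great-grandchildren's generation equally among Liesel, Lachlan, and Xander: 22,500 each.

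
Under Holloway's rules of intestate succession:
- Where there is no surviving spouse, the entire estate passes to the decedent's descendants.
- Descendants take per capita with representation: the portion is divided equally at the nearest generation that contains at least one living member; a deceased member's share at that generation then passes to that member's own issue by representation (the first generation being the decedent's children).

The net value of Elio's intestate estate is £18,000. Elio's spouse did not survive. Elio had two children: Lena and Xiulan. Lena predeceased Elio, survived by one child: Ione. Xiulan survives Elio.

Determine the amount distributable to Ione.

The entire £18,000 passes to the descendants.
That amount (£18,000) is divided into 2 shares of £9,000: Xiulan takes £9,000; Lena's £9,000 share passes to Lena's issue.
Lena's share (£9,000) passes entirely to Ione.

Ione receives £9,000.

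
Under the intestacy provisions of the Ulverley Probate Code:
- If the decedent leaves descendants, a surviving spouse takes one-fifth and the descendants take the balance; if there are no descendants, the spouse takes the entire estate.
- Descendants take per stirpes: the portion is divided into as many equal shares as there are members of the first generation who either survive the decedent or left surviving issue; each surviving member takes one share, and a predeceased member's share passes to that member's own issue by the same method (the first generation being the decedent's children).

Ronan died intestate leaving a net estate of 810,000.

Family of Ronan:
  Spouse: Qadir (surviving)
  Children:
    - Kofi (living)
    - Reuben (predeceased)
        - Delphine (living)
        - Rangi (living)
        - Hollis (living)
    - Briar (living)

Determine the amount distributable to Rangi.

Qadir takes one-fifth of 810,000 = 162,000. The remaining 648,000 passes to the descendants.
The descendants' portion (648,000) is divided into 3 shares of 216,000: Kofi and Briar each take 216,000; Reuben's 216,000 share passes to Reuben's issue.
Reuben's share (216,000) is divided into 3 shares of 72,000: Delphine, Rangi, and Hollis each take 72,000.

Rangi receives 72,000.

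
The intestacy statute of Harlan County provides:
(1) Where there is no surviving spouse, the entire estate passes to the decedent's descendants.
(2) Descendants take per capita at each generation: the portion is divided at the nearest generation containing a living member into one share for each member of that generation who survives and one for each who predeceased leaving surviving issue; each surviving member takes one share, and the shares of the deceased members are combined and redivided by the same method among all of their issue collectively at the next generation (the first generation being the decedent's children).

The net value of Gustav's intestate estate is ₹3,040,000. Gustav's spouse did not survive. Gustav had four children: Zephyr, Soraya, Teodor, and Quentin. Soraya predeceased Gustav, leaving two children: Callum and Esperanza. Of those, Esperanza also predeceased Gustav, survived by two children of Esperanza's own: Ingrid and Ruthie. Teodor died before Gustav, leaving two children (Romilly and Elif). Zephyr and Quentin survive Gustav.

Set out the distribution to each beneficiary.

The entire ₹3,040,000 passes to the descendants.
That amount (₹3,040,000) is divided at the children's generation into 4 shares of ₹760,000. Zephyr and Quentin each take ₹760,000. The 2 shares of the deceased (Soraya and Teodor) are combined into a pool of ₹1,520,000.
That pool (₹1,520,000) is divided at the grandchildren's generation into 4 shares of ₹380,000. Callum, Romilly, and Elif each take ₹380,000. The remaining share for the deceased Esperanza (₹380,000) is carried to the next generation.
That pool (₹380,000) is divided at the great-grandchildren's generation equally among Ingrid and Ruthie: ₹190,000 each.

Zephyr: ₹760,000; Callum: ₹380,000; Ingrid: ₹190,000; Ruthie: ₹190,000; Romilly: ₹380,000; Elif: ₹380,000; Quentin: ₹760,000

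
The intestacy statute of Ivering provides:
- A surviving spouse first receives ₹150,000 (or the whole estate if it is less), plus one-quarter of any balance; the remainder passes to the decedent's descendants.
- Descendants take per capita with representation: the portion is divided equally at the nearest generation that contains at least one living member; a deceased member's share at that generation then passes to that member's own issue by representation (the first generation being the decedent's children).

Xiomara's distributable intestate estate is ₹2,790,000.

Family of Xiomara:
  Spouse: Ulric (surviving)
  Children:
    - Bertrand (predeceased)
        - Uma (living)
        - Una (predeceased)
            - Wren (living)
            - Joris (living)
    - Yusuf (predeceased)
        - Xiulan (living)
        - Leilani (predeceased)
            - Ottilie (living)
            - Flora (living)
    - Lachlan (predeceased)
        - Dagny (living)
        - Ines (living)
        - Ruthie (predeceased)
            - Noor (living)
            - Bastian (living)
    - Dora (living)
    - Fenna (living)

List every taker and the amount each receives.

Ulric first takes ₹150,000, leaving a balance of ₹2,640,000. Ulric then takes one-quarter of the balance (₹660,000), for a total of ₹810,000. The remaining ₹1,980,000 passes to the descendants.
The descendants' portion (₹1,980,000) is divided into 5 shares of ₹396,000: Dora and Fenna each take ₹396,000; Bertrand's ₹396,000 share passes to Bertrand's issue; Yusuf's ₹396,000 share passes to Yusuf's issue; Lachlan's ₹396,000 share passes to Lachlan's issue.
Bertrand's share (₹396,000) is divided into 2 shares of ₹198,000: Uma takes ₹198,000; Una's ₹198,000 share passes to Una's issue.
Una's share (₹198,000) is divided into 2 shares of ₹99,000: Wren and Joris each take ₹99,000.
Yusuf's share (₹396,000) is divided into 2 shares of ₹198,000: Xiulan takes ₹198,000; Leilani's ₹198,000 share passes to Leilani's issue.
Leilani's share (₹198,000) is divided into 2 shares of ₹99,000: Ottilie and Flora each take ₹99,000.
Lachlan's share (₹396,000) is divided into 3 shares of ₹132,000: Dagny and Ines each take ₹132,000; Ruthie's ₹132,000 share passes to Ruthie's issue.
Ruthie's share (₹132,000) is divided into 2 shares of ₹66,000: Noor and Bastian each take ₹66,000.

Ulric: ₹810,000; Uma: ₹198,000; Wren: ₹99,000; Joris: ₹99,000; Xiulan: ₹198,000; Ottilie: ₹99,000; Flora: ₹99,000; Dagny: ₹132,000; Ines: ₹132,000; Noor: ₹66,000; Bastian: ₹66,000; Dora: ₹396,000; Fenna: ₹396,000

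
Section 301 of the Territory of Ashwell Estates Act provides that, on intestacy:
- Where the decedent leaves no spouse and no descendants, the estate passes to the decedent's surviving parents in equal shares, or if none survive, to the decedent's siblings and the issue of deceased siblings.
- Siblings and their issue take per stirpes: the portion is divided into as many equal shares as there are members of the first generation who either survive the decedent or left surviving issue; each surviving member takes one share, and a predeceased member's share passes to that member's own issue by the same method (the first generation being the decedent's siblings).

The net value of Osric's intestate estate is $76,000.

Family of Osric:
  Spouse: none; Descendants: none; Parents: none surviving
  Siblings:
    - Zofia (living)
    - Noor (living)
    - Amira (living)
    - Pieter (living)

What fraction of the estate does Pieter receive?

The entire $76,000 passes to the siblings and their issue.
That amount ($76,000) is divided into 4 shares of $19,000: Zofia, Noor, Amira, and Pieter each take $19,000.

Pieter receives 1/4 of the estate.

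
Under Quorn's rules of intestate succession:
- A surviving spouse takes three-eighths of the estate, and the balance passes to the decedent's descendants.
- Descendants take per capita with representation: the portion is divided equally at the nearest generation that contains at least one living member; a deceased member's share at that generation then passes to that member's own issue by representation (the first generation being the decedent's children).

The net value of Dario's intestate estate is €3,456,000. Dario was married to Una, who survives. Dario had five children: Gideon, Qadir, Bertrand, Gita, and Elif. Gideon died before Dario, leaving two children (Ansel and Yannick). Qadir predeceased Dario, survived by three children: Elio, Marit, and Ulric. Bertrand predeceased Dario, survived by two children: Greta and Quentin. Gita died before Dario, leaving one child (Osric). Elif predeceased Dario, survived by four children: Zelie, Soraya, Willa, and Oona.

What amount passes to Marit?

Una takes three-eighths of €3,456,000 = €1,296,000. The remaining €2,160,000 passes to the descendants.
No child survives, so the initial division is made at the grandchildren's generation.
The descendants' portion (€2,160,000) is divided into 12 shares of €180,000: Ansel, Yannick, Elio, Marit, Ulric, Greta, Quentin, Osric, Zelie, Soraya, Willa, and Oona each take €180,000.

Marit receives €180,000.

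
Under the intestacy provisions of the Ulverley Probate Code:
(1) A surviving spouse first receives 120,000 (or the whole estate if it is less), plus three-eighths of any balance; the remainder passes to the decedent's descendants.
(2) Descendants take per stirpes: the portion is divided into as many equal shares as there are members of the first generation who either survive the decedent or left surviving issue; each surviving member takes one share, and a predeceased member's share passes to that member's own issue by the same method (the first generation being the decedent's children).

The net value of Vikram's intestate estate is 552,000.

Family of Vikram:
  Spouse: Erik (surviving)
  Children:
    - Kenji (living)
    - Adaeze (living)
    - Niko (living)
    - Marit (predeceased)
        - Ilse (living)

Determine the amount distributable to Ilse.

Ilse receives 67,500.

Erik first takes 120,000, leaving a balance of 432,000. Erik then takes three-eighths of the balance (162,000), for a total of 282,000. The remaining 270,000 passes to the descendants.
The descendants' portion (270,000) is divided into 4 shares of 67,500: Kenji, Adaeze, and Niko each take 67,500; Marit's 67,500 share passes to Marit's issue.
Marit's share (67,500) passes entirely to Ilse.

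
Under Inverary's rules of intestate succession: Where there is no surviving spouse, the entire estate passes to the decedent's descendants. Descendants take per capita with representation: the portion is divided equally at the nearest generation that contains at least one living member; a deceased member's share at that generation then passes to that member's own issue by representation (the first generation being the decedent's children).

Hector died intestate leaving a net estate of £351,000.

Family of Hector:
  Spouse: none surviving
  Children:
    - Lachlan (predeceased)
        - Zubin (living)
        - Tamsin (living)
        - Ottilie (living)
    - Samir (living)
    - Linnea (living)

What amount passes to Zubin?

Zubin receives £39,000.

The entire £351,000 passes to the descendants.
That amount (£351,000) is divided into 3 shares of £117,000: Samir and Linnea each take £117,000; Lachlan's £117,000 share passes to Lachlan's issue.
Lachlan's share (£117,000) is divided into 3 shares of £39,000: Zubin, Tamsin, and Ottilie each take £39,000.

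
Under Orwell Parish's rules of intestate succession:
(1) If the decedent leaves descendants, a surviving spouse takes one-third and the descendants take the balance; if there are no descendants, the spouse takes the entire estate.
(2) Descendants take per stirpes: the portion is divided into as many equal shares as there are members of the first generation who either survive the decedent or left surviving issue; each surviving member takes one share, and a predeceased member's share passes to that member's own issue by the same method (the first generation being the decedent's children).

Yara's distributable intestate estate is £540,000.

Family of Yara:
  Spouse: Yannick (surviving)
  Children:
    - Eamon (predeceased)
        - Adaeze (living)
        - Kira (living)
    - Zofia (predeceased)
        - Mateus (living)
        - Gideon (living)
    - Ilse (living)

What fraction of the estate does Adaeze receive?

Yannick takes one-third of £540,000 = £180,000. The remaining £360,000 passes to the descendants.
The descendants' portion (£360,000) is divided into 3 shares of £120,000: Ilse takes £120,000; Eamon's £120,000 share passes to Eamon's issue; Zofia's £120,000 share passes to Zofia's issue.
Eamon's share (£120,000) is divided into 2 shares of £60,000: Adaeze and Kira each take £60,000.
Zofia's share (£120,000) is divided into 2 shares of £60,000: Mateus and Gideon each take £60,000.

Adaeze receives 1/9 of the estate.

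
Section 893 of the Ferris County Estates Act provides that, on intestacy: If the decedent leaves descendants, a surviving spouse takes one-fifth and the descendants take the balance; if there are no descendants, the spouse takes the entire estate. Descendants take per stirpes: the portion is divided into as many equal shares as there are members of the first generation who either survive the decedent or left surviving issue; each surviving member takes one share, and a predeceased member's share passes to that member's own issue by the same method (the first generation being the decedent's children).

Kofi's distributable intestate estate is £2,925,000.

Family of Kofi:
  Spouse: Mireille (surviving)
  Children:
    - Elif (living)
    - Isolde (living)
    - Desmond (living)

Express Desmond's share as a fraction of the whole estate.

Mireille takes one-fifth of £2,925,000 = £585,000. The remaining £2,340,000 passes to the descendants.
The descendants' portion (£2,340,000) is divided into 3 shares of £780,000: Elif, Isolde, and Desmond each take £780,000.

Desmond receives 4/15 of the estate.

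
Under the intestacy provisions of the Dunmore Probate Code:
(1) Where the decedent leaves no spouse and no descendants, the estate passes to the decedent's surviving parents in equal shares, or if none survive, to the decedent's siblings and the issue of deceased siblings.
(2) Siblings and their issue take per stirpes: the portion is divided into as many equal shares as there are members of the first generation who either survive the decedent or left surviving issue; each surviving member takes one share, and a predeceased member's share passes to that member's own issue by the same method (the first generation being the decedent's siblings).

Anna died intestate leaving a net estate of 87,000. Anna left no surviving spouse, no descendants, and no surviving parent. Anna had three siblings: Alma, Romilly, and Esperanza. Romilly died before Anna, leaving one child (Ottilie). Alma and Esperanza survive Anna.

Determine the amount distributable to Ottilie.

Ottilie receives 29,000.

The entire 87,000 passes to the siblings and their issue.
That amount (87,000) is divided into 3 shares of 29,000: Alma and Esperanza each take 29,000; Romilly's 29,000 share passes to Romilly's issue.
Romilly's share (29,000) passes entirely to Ottilie.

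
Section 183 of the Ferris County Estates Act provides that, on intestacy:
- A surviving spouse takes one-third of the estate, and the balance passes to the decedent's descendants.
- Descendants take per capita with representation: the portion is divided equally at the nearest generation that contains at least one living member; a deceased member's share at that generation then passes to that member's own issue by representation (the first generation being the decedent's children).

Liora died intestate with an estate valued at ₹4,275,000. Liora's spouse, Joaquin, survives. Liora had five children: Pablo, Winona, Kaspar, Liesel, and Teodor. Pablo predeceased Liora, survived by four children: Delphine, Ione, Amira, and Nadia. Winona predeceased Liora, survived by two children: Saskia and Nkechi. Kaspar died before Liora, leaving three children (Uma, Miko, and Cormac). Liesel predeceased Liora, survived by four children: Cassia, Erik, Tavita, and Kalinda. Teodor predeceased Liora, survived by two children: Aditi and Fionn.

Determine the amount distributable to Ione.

Ione receives ₹190,000.

Joaquin takes one-third of ₹4,275,000 = ₹1,425,000. The remaining ₹2,850,000 passes to the descendants.
No child survives, so the initial division is made at the grandchildren's generation.
The descendants' portion (₹2,850,000) is divided into 15 shares of ₹190,000: Delphine, Ione, Amira, Nadia, Saskia, Nkechi, Uma, Miko, Cormac, Cassia, Erik, Tavita, Kalinda, Aditi, and Fionn each take ₹190,000.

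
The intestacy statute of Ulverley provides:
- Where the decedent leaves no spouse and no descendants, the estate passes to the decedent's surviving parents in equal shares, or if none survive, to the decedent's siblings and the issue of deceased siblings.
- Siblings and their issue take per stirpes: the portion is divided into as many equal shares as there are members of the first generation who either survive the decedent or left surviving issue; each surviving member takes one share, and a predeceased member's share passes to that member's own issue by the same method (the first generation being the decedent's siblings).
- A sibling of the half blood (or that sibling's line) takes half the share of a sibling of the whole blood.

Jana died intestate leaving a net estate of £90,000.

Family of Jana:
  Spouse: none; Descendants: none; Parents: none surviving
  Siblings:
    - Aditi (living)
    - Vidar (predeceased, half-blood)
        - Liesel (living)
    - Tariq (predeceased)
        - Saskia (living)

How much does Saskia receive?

The entire £90,000 passes to the siblings and their issue.
Counting each half-blood sibling's line as half a unit, there are 5/2 units in £90,000, so one unit is £36,000. Whole-blood lines (Aditi and Tariq) take £36,000 each; half-blood lines (Vidar) take £18,000 each.
Vidar's share (£18,000) passes entirely to Liesel.
Tariq's share (£36,000) passes entirely to Saskia.

Saskia receives £36,000.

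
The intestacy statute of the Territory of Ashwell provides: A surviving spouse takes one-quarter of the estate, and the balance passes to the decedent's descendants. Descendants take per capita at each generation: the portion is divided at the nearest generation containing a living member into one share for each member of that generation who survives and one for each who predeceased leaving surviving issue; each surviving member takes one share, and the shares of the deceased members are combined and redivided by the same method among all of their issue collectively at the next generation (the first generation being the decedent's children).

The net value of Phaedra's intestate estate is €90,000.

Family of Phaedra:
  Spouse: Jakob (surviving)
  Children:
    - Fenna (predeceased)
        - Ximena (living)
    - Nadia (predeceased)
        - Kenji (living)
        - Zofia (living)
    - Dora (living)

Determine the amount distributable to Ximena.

Ximena receives €15,000.

Jakob takes one-quarter of €90,000 = €22,500. The remaining €67,500 passes to the descendants.
The descendants' portion (€67,500) is divided at the children's generation into 3 shares of €22,500. Dora takes €22,500. The 2 shares of the deceased (Fenna and Nadia) are combined into a pool of €45,000.
That pool (€45,000) is divided at the grandchildren's generation equally among Ximena, Kenji, and Zofia: €15,000 each.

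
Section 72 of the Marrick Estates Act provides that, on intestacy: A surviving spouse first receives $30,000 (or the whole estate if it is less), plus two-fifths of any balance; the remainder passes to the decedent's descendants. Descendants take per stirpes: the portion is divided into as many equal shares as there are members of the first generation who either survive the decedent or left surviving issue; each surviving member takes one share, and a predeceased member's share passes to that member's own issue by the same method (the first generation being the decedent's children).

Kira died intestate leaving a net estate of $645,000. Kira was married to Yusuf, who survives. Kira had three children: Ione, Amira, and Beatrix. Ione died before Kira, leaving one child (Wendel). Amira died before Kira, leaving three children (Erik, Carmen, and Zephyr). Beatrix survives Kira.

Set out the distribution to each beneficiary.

Yusuf: $276,000; Wendel: $123,000; Erik: $41,000; Carmen: $41,000; Zephyr: $41,000; Beatrix: $123,000

Yusuf first takes $30,000, leaving a balance of $615,000. Yusuf then takes two-fifths of the balance ($246,000), for a total of $276,000. The remaining $369,000 passes to the descendants.
The descendants' portion ($369,000) is divided into 3 shares of $123,000: Beatrix takes $123,000; Ione's $123,000 share passes to Ione's issue; Amira's $123,000 share passes to Amira's issue.
Ione's share ($123,000) passes entirely to Wendel.
Amira's share ($123,000) is divided into 3 shares of $41,000: Erik, Carmen, and Zephyr each take $41,000.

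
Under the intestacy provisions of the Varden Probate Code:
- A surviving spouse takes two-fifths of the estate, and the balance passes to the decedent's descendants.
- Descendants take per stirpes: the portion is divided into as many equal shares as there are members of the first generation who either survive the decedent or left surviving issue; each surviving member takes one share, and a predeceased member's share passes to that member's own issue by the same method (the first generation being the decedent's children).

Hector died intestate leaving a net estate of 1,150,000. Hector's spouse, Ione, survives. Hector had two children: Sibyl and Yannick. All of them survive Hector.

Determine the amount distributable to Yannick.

Yannick receives 345,000.

Ione takes two-fifths of 1,150,000 = 460,000. The remaining 690,000 passes to the descendants.
The descendants' portion (690,000) is divided into 2 shares of 345,000: Sibyl and Yannick each take 345,000.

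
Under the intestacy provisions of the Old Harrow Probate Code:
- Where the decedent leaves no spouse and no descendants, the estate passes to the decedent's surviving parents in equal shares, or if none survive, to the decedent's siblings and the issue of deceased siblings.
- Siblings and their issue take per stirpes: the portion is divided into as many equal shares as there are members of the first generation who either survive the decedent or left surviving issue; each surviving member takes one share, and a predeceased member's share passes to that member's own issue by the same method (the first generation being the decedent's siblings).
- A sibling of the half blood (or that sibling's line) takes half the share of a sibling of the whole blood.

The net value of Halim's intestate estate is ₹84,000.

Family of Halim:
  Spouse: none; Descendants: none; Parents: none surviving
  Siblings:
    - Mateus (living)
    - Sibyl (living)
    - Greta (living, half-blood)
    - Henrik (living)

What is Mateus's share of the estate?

The entire ₹84,000 passes to the siblings and their issue.
Counting each half-blood sibling's line as half a unit, there are 7/2 units in ₹84,000, so one unit is ₹24,000. Whole-blood lines (Mateus, Sibyl, and Henrik) take ₹24,000 each; half-blood lines (Greta) take ₹12,000 each.

Mateus receives ₹24,000.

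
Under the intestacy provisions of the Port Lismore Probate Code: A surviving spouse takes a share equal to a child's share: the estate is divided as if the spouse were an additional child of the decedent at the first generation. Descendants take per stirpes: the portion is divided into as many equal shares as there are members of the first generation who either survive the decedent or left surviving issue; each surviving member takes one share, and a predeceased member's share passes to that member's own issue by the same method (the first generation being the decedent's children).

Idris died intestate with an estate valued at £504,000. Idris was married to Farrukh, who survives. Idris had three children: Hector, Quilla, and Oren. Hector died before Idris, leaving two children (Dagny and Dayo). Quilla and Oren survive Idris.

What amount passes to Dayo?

The spouse counts as an additional share at the children's level, so there are 4 primary shares of £126,000. Farrukh takes one such share (£126,000).
The children's combined portion (£378,000) is divided into 3 shares of £126,000: Quilla and Oren each take £126,000; Hector's £126,000 share passes to Hector's issue.
Hector's share (£126,000) is divided into 2 shares of £63,000: Dagny and Dayo each take £63,000.

Dayo receives £63,000.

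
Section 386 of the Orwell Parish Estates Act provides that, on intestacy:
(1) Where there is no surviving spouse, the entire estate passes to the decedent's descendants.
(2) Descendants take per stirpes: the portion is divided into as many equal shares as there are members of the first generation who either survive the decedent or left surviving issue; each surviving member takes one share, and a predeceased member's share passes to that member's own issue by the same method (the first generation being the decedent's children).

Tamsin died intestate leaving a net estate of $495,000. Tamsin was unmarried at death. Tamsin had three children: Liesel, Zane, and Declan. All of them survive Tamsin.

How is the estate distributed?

The entire $495,000 passes to the descendants.
That amount ($495,000) is divided into 3 shares of $165,000: Liesel, Zane, and Declan each take $165,000.

Liesel: $165,000; Zane: $165,000; Declan: $165,000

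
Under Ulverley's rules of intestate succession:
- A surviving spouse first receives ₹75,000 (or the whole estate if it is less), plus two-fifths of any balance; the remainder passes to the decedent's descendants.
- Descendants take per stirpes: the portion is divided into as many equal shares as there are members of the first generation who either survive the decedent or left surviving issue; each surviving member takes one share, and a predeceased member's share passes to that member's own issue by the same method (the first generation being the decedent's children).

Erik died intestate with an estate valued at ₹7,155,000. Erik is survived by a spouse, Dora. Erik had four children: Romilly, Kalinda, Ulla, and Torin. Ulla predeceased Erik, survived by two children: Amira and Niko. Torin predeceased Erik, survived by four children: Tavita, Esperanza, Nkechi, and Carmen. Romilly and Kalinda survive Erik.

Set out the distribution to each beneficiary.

Dora first takes ₹75,000, leaving a balance of ₹7,080,000. Dora then takes two-fifths of the balance (₹2,832,000), for a total of ₹2,907,000. The remaining ₹4,248,000 passes to the descendants.
The descendants' portion (₹4,248,000) is divided into 4 shares of ₹1,062,000: Romilly and Kalinda each take ₹1,062,000; Ulla's ₹1,062,000 share passes to Ulla's issue; Torin's ₹1,062,000 share passes to Torin's issue.
Ulla's share (₹1,062,000) is divided into 2 shares of ₹531,000: Amira and Niko each take ₹531,000.
Torin's share (₹1,062,000) is divided into 4 shares of ₹265,500: Tavita, Esperanza, Nkechi, and Carmen each take ₹265,500.

Dora: ₹2,907,000; Romilly: ₹1,062,000; Kalinda: ₹1,062,000; Amira: ₹531,000; Niko: ₹531,000; Tavita: ₹265,500; Esperanza: ₹265,500; Nkechi: ₹265,500; Carmen: ₹265,500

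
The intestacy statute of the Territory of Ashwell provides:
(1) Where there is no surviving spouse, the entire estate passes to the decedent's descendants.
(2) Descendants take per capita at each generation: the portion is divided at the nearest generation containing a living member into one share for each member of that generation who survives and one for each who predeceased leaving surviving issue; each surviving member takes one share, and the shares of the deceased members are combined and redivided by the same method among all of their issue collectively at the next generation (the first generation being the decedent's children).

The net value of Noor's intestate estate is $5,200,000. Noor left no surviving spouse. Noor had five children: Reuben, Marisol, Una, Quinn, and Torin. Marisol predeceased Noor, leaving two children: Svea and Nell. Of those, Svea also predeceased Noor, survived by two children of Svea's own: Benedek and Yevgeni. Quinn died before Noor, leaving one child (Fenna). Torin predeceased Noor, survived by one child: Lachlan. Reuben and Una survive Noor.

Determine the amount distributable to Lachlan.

Lachlan receives $780,000.

The entire $5,200,000 passes to the descendants.
That amount ($5,200,000) is divided at the children's generation into 5 shares of $1,040,000. Reuben and Una each take $1,040,000. The 3 shares of the deceased (Marisol, Quinn, and Torin) are combined into a pool of $3,120,000.
That pool ($3,120,000) is divided at the grandchildren's generation into 4 shares of $780,000. Nell, Fenna, and Lachlan each take $780,000. The remaining share for the deceased Svea ($780,000) is carried to the next generation.
That pool ($780,000) is divided at the great-grandchildren's generation equally among Benedek and Yevgeni: $390,000 each.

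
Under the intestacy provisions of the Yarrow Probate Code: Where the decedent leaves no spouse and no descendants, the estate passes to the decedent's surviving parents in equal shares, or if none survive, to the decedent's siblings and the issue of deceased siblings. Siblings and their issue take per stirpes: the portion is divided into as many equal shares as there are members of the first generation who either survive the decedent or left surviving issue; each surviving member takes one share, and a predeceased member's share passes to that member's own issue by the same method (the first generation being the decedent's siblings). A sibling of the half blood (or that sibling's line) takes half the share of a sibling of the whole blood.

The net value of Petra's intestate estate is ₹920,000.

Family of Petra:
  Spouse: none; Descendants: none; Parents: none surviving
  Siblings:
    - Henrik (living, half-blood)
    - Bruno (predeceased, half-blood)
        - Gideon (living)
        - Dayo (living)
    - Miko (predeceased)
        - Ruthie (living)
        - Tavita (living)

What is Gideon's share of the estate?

Gideon receives ₹115,000.

The entire ₹920,000 passes to the siblings and their issue.
Counting each half-blood sibling's line as half a unit, there are 2 units in ₹920,000, so one unit is ₹460,000. Whole-blood lines (Miko) take ₹460,000 each; half-blood lines (Henrik and Bruno) take ₹230,000 each.
Bruno's share (₹230,000) is divided into 2 shares of ₹115,000: Gideon and Dayo each take ₹115,000.
Miko's share (₹460,000) is divided into 2 shares of ₹230,000: Ruthie and Tavita each take ₹230,000.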